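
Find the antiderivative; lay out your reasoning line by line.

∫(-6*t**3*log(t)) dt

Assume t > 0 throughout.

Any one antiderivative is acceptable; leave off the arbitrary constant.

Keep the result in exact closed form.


Step 1. Integrate ∫(-6*t**3*log(t)) dt by parts with u = log(t), dv = (-6*t**3) dt, so v = -3*t**4/2 [assuming t > 0]: now -3*t**4*log(t)/2 + ∫(3*t**3/2) dt.
Step 2. Evaluate the standard form: now -3*t**4*log(t)/2 + 3*t**4/8.
Answer: -3*t**4*log(t)/2 + 3*t**4/8.


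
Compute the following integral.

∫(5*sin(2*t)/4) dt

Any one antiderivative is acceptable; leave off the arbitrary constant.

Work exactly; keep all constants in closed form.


Answer: -5*cos(2*t)/8.


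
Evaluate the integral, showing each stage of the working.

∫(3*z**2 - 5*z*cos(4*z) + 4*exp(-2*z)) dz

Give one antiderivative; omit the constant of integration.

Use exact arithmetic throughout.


Step 1. Rewrite: now ∫(3*z**2) dz + ∫(-5*z*cos(4*z)) dz + ∫(4*exp(-2*z)) dz.
Step 2. Evaluate the standard form: now ∫(3*z**2) dz + ∫(-5*z*cos(4*z)) dz - 2*exp(-2*z).
Step 3. Evaluate the standard form: now z**3 + ∫(-5*z*cos(4*z)) dz - 2*exp(-2*z).
Step 4. Integrate ∫(-5*z*cos(4*z)) dz by parts with u = z, dv = (-5*cos(4*z)) dz, so v = -5*sin(4*z)/4: now z**3 - 5*z*sin(4*z)/4 + ∫(5*sin(4*z)/4) dz - 2*exp(-2*z).
Step 5. Evaluate the standard form: now z**3 - 5*z*sin(4*z)/4 - 5*cos(4*z)/16 - 2*exp(-2*z).
Answer: z**3 - 5*z*sin(4*z)/4 - 5*cos(4*z)/16 - 2*exp(-2*z).


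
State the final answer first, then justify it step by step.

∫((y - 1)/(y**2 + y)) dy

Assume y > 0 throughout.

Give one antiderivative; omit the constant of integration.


The answer is -log(y) + 2*log(y + 1).
Step 1. Decompose ∫((y - 1)/(y**2 + y)) dy by partial fractions, (y - 1)/(y**2 + y) = 2/(y + 1) - 1/y: now ∫(-1/y) dy + ∫(2/(y + 1)) dy.
Step 2. Evaluate the standard form [assuming y > 0]: now -log(y) + ∫(2/(y + 1)) dy.
Step 3. Evaluate the standard form [assuming y > -1]: now -log(y) + 2*log(y + 1).
Answer: -log(y) + 2*log(y + 1).


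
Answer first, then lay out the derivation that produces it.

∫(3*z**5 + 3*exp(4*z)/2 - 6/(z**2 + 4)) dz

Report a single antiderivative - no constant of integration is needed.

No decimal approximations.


The answer is z**6/2 + 3*exp(4*z)/8 - 3*atan(z/2).
Step 1. Rewrite: now ∫(3*z**5) dz + ∫(-6/(z**2 + 4)) dz + ∫(3*exp(4*z)/2) dz.
Step 2. Evaluate the standard form: now -3*atan(z/2) + ∫(3*z**5) dz + ∫(3*exp(4*z)/2) dz.
Step 3. Evaluate the standard form: now z**6/2 - 3*atan(z/2) + ∫(3*exp(4*z)/2) dz.
Step 4. Evaluate the standard form: now z**6/2 + 3*exp(4*z)/8 - 3*atan(z/2).
Answer: z**6/2 + 3*exp(4*z)/8 - 3*atan(z/2).


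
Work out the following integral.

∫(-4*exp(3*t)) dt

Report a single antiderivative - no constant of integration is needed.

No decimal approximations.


Answer: -4*exp(3*t)/3.


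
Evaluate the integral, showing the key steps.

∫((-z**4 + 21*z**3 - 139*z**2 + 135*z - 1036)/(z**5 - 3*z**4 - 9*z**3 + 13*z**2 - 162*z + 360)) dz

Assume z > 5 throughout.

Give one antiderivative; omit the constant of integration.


Step 1. Decompose ∫((-z**4 + 21*z**3 - 139*z**2 + 135*z - 1036)/(z**5 - 3*z**4 - 9*z**3 + 13*z**2 - 162*z + 360)) dz by partial fractions, (-z**4 + 21*z**3 - 139*z**2 + 135*z - 1036)/(z**5 - 3*z**4 - 9*z**3 + 13*z**2 - 162*z + 360) = 2/(z**2 + 9) - 4/(z + 4) + 5/(z - 2) - 2/(z - 5): now ∫(-2/(z - 5)) dz + ∫(5/(z - 2)) dz + ∫(-4/(z + 4)) dz + ∫(2/(z**2 + 9)) dz.
Step 2. Evaluate the standard form [assuming z > 5]: now -2*log(z - 5) + ∫(5/(z - 2)) dz + ∫(-4/(z + 4)) dz + ∫(2/(z**2 + 9)) dz.
Step 3. Evaluate the standard form [assuming z > 2]: now -2*log(z - 5) + 5*log(z - 2) + ∫(-4/(z + 4)) dz + ∫(2/(z**2 + 9)) dz.
Step 4. Evaluate the standard form [assuming z > -4]: now -2*log(z - 5) + 5*log(z - 2) - 4*log(z + 4) + ∫(2/(z**2 + 9)) dz.
Step 5. Evaluate the standard form: now -2*log(z - 5) + 5*log(z - 2) - 4*log(z + 4) + 2*atan(z/3)/3.
Answer: -2*log(z - 5) + 5*log(z - 2) - 4*log(z + 4) + 2*atan(z/3)/3.


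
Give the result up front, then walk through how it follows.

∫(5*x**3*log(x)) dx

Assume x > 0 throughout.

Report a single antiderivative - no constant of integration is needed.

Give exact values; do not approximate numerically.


The answer is 5*x**4*log(x)/4 - 5*x**4/16.
Step 1. Integrate ∫(5*x**3*log(x)) dx by parts with u = log(x), dv = (5*x**3) dx, so v = 5*x**4/4 [assuming x > 0]: now 5*x**4*log(x)/4 + ∫(-5*x**3/4) dx.
Step 2. Evaluate the standard form: now 5*x**4*log(x)/4 - 5*x**4/16.
Answer: 5*x**4*log(x)/4 - 5*x**4/16.


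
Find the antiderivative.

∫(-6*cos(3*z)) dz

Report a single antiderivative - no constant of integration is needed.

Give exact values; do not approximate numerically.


Answer: -2*sin(3*z).


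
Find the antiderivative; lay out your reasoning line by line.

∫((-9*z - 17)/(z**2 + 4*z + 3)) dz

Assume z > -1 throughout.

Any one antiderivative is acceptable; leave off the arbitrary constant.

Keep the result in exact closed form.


Step 1. Decompose ∫((-9*z - 17)/(z**2 + 4*z + 3)) dz by partial fractions, (-9*z - 17)/(z**2 + 4*z + 3) = -5/(z + 3) - 4/(z + 1): now ∫(-4/(z + 1)) dz + ∫(-5/(z + 3)) dz.
Step 2. Evaluate the standard form [assuming z > -1]: now -4*log(z + 1) + ∫(-5/(z + 3)) dz.
Step 3. Evaluate the standard form [assuming z > -3]: now -4*log(z + 1) - 5*log(z + 3).
Answer: -4*log(z + 1) - 5*log(z + 3).


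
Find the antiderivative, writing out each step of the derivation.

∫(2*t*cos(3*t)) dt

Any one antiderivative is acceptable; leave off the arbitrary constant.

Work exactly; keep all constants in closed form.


Step 1. Integrate ∫(2*t*cos(3*t)) dt by parts with u = t, dv = (2*cos(3*t)) dt, so v = 2*sin(3*t)/3: now 2*t*sin(3*t)/3 + ∫(-2*sin(3*t)/3) dt.
Step 2. Evaluate the standard form: now 2*t*sin(3*t)/3 + 2*cos(3*t)/9.
Answer: 2*t*sin(3*t)/3 + 2*cos(3*t)/9.


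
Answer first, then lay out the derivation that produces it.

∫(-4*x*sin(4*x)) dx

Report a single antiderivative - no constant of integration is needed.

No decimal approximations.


The answer is x*cos(4*x) - sin(4*x)/4.
Step 1. Integrate ∫(-4*x*sin(4*x)) dx by parts with u = x, dv = (-4*sin(4*x)) dx, so v = cos(4*x): now x*cos(4*x) + ∫(-cos(4*x)) dx.
Step 2. Evaluate the standard form: now x*cos(4*x) - sin(4*x)/4.
Answer: x*cos(4*x) - sin(4*x)/4.


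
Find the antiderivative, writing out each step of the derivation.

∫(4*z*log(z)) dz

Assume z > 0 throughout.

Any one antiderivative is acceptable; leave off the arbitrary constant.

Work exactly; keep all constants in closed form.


Step 1. Integrate ∫(4*z*log(z)) dz by parts with u = log(z), dv = (4*z) dz, so v = 2*z**2 [assuming z > 0]: now 2*z**2*log(z) + ∫(-2*z) dz.
Step 2. Evaluate the standard form: now 2*z**2*log(z) - z**2.
Answer: 2*z**2*log(z) - z**2.


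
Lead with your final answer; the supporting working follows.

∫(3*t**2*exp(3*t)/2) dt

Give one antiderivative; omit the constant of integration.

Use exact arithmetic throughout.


The answer is t**2*exp(3*t)/2 - t*exp(3*t)/3 + exp(3*t)/9.
Step 1. Integrate ∫(3*t**2*exp(3*t)/2) dt by parts with u = t**2, dv = (3*exp(3*t)/2) dt, so v = exp(3*t)/2: now t**2*exp(3*t)/2 + ∫(-t*exp(3*t)) dt.
Step 2. Integrate ∫(-t*exp(3*t)) dt by parts with u = t, dv = (-exp(3*t)) dt, so v = -exp(3*t)/3: now t**2*exp(3*t)/2 - t*exp(3*t)/3 + ∫(exp(3*t)/3) dt.
Step 3. Evaluate the standard form: now t**2*exp(3*t)/2 - t*exp(3*t)/3 + exp(3*t)/9.
Answer: t**2*exp(3*t)/2 - t*exp(3*t)/3 + exp(3*t)/9.


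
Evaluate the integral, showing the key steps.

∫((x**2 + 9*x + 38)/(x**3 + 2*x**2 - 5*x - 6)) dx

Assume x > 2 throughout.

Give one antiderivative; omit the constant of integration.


Step 1. Decompose ∫((x**2 + 9*x + 38)/(x**3 + 2*x**2 - 5*x - 6)) dx by partial fractions, (x**2 + 9*x + 38)/(x**3 + 2*x**2 - 5*x - 6) = 2/(x + 3) - 5/(x + 1) + 4/(x - 2): now ∫(4/(x - 2)) dx + ∫(-5/(x + 1)) dx + ∫(2/(x + 3)) dx.
Step 2. Evaluate the standard form [assuming x > -1]: now -5*log(x + 1) + ∫(4/(x - 2)) dx + ∫(2/(x + 3)) dx.
Step 3. Evaluate the standard form [assuming x > -3]: now -5*log(x + 1) + 2*log(x + 3) + ∫(4/(x - 2)) dx.
Step 4. Evaluate the standard form [assuming x > 2]: now 4*log(x - 2) - 5*log(x + 1) + 2*log(x + 3).
Answer: 4*log(x - 2) - 5*log(x + 1) + 2*log(x + 3).


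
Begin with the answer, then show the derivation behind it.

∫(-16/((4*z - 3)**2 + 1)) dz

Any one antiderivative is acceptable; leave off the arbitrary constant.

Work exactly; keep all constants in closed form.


The answer is -4*atan(4*z - 3).
Step 1. Substitute u = 4*z - 3, turning ∫(-16/((4*z - 3)**2 + 1)) dz into ∫(-4/(u**2 + 1)) du: now ∫(-4/(u**2 + 1)) du.
Step 2. Evaluate the standard form: now -4*atan(u).
Step 3. Substitute back u = 4*z - 3: now -4*atan(4*z - 3).
Answer: -4*atan(4*z - 3).


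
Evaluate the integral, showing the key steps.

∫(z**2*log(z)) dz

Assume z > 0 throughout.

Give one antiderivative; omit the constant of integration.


Step 1. Integrate ∫(z**2*log(z)) dz by parts with u = log(z), dv = (z**2) dz, so v = z**3/3 [assuming z > 0]: now z**3*log(z)/3 + ∫(-z**2/3) dz.
Step 2. Evaluate the standard form: now z**3*log(z)/3 - z**3/9.
Answer: z**3*log(z)/3 - z**3/9.


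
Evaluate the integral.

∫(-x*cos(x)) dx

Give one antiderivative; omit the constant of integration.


Answer: -x*sin(x) - cos(x).


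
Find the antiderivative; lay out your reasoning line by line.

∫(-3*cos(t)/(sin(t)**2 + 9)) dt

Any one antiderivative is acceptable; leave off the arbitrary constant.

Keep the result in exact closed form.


Step 1. Substitute u = sin(t), turning ∫(-3*cos(t)/(sin(t)**2 + 9)) dt into ∫(-3/(u**2 + 9)) du: now ∫(-3/(u**2 + 9)) du.
Step 2. Evaluate the standard form: now -atan(u/3).
Step 3. Substitute back u = sin(t): now -atan(sin(t)/3).
Answer: -atan(sin(t)/3).


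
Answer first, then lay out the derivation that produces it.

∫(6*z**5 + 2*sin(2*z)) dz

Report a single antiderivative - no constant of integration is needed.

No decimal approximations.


The answer is z**6 - cos(2*z).
Step 1. Rewrite: now ∫(6*z**5) dz + ∫(2*sin(2*z)) dz.
Step 2. Evaluate the standard form: now -cos(2*z) + ∫(6*z**5) dz.
Step 3. Evaluate the standard form: now z**6 - cos(2*z).
Answer: z**6 - cos(2*z).


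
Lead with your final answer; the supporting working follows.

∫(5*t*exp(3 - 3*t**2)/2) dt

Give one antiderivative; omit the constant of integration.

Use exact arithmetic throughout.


The answer is -5*exp(3 - 3*t**2)/12.
Step 1. Substitute u = t**2 - 1, turning ∫(5*t*exp(3 - 3*t**2)/2) dt into ∫(5*exp(-3*u)/4) du: now ∫(5*exp(-3*u)/4) du.
Step 2. Evaluate the standard form: now -5*exp(-3*u)/12.
Step 3. Substitute back u = t**2 - 1: now -5*exp(3 - 3*t**2)/12.
Answer: -5*exp(3 - 3*t**2)/12.


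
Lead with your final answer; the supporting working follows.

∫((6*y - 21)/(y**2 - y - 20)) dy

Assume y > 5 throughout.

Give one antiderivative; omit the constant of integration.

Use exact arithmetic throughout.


The answer is log(y - 5) + 5*log(y + 4).
Step 1. Decompose ∫((6*y - 21)/(y**2 - y - 20)) dy by partial fractions, (6*y - 21)/(y**2 - y - 20) = 5/(y + 4) + 1/(y - 5): now ∫(1/(y - 5)) dy + ∫(5/(y + 4)) dy.
Step 2. Evaluate the standard form [assuming y > -4]: now 5*log(y + 4) + ∫(1/(y - 5)) dy.
Step 3. Evaluate the standard form [assuming y > 5]: now log(y - 5) + 5*log(y + 4).
Answer: log(y - 5) + 5*log(y + 4).


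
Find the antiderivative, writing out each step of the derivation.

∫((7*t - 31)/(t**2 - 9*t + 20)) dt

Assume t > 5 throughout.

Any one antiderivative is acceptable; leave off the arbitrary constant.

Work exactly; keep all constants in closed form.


Step 1. Decompose ∫((7*t - 31)/(t**2 - 9*t + 20)) dt by partial fractions, (7*t - 31)/(t**2 - 9*t + 20) = 3/(t - 4) + 4/(t - 5): now ∫(4/(t - 5)) dt + ∫(3/(t - 4)) dt.
Step 2. Evaluate the standard form [assuming t > 4]: now 3*log(t - 4) + ∫(4/(t - 5)) dt.
Step 3. Evaluate the standard form [assuming t > 5]: now 4*log(t - 5) + 3*log(t - 4).
Answer: 4*log(t - 5) + 3*log(t - 4).


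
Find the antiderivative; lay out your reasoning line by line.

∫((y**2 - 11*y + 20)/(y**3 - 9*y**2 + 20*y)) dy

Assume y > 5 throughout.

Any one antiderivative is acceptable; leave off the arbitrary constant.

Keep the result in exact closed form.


Step 1. Decompose ∫((y**2 - 11*y + 20)/(y**3 - 9*y**2 + 20*y)) dy by partial fractions, (y**2 - 11*y + 20)/(y**3 - 9*y**2 + 20*y) = 2/(y - 4) - 2/(y - 5) + 1/y: now ∫(1/y) dy + ∫(-2/(y - 5)) dy + ∫(2/(y - 4)) dy.
Step 2. Evaluate the standard form [assuming y > 5]: now -2*log(y - 5) + ∫(1/y) dy + ∫(2/(y - 4)) dy.
Step 3. Evaluate the standard form [assuming y > 0]: now log(y) - 2*log(y - 5) + ∫(2/(y - 4)) dy.
Step 4. Evaluate the standard form [assuming y > 4]: now log(y) - 2*log(y - 5) + 2*log(y - 4).
Answer: log(y) - 2*log(y - 5) + 2*log(y - 4).


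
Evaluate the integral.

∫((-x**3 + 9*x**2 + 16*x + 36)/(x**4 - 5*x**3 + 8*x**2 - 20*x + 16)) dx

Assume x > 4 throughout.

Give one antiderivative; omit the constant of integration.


Answer: 3*log(x - 4) - 4*log(x - 1) - 2*atan(x/2).


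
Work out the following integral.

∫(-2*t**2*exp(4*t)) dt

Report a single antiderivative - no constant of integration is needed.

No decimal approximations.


Answer: -t**2*exp(4*t)/2 + t*exp(4*t)/4 - exp(4*t)/16.


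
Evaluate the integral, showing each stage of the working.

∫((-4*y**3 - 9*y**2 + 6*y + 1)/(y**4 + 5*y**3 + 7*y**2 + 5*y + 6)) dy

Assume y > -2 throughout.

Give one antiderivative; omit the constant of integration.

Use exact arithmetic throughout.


Step 1. Decompose ∫((-4*y**3 - 9*y**2 + 6*y + 1)/(y**4 + 5*y**3 + 7*y**2 + 5*y + 6)) dy by partial fractions, (-4*y**3 - 9*y**2 + 6*y + 1)/(y**4 + 5*y**3 + 7*y**2 + 5*y + 6) = 2/(y**2 + 1) - 1/(y + 3) - 3/(y + 2): now ∫(-3/(y + 2)) dy + ∫(-1/(y + 3)) dy + ∫(2/(y**2 + 1)) dy.
Step 2. Evaluate the standard form [assuming y > -3]: now -log(y + 3) + ∫(-3/(y + 2)) dy + ∫(2/(y**2 + 1)) dy.
Step 3. Evaluate the standard form [assuming y > -2]: now -3*log(y + 2) - log(y + 3) + ∫(2/(y**2 + 1)) dy.
Step 4. Evaluate the standard form: now -3*log(y + 2) - log(y + 3) + 2*atan(y).
Answer: -3*log(y + 2) - log(y + 3) + 2*atan(y).


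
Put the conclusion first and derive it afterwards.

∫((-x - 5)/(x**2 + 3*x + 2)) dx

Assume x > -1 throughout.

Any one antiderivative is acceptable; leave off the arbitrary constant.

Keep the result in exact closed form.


The answer is -4*log(x + 1) + 3*log(x + 2).
Step 1. Decompose ∫((-x - 5)/(x**2 + 3*x + 2)) dx by partial fractions, (-x - 5)/(x**2 + 3*x + 2) = 3/(x + 2) - 4/(x + 1): now ∫(-4/(x + 1)) dx + ∫(3/(x + 2)) dx.
Step 2. Evaluate the standard form [assuming x > -2]: now 3*log(x + 2) + ∫(-4/(x + 1)) dx.
Step 3. Evaluate the standard form [assuming x > -1]: now -4*log(x + 1) + 3*log(x + 2).
Answer: -4*log(x + 1) + 3*log(x + 2).


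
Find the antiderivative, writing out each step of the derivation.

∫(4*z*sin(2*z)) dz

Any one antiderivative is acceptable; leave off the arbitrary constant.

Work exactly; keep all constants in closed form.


Step 1. Integrate ∫(4*z*sin(2*z)) dz by parts with u = z, dv = (4*sin(2*z)) dz, so v = -2*cos(2*z): now -2*z*cos(2*z) + ∫(2*cos(2*z)) dz.
Step 2. Evaluate the standard form: now -2*z*cos(2*z) + sin(2*z).
Answer: -2*z*cos(2*z) + sin(2*z).


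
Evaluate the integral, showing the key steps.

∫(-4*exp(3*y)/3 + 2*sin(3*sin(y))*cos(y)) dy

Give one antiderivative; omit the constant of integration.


Step 1. Rewrite: now ∫(2*sin(3*sin(y))*cos(y)) dy + ∫(-4*exp(3*y)/3) dy.
Step 2. Evaluate the standard form: now -4*exp(3*y)/9 + ∫(2*sin(3*sin(y))*cos(y)) dy.
Step 3. Substitute u = sin(y), turning ∫(2*sin(3*sin(y))*cos(y)) dy into ∫(2*sin(3*u)) du: now -4*exp(3*y)/9 + ∫(2*sin(3*u)) du.
Step 4. Evaluate the standard form: now -4*exp(3*y)/9 - 2*cos(3*u)/3.
Step 5. Substitute back u = sin(y): now -4*exp(3*y)/9 - 2*cos(3*sin(y))/3.
Answer: -4*exp(3*y)/9 - 2*cos(3*sin(y))/3.


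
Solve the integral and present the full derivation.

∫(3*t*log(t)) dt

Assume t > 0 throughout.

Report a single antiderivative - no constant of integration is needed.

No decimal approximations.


Step 1. Integrate ∫(3*t*log(t)) dt by parts with u = log(t), dv = (3*t) dt, so v = 3*t**2/2 [assuming t > 0]: now 3*t**2*log(t)/2 + ∫(-3*t/2) dt.
Step 2. Evaluate the standard form: now 3*t**2*log(t)/2 - 3*t**2/4.
Answer: 3*t**2*log(t)/2 - 3*t**2/4.


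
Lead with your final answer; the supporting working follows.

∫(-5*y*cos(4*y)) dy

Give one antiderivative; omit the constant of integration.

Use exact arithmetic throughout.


The answer is -5*y*sin(4*y)/4 - 5*cos(4*y)/16.
Step 1. Integrate ∫(-5*y*cos(4*y)) dy by parts with u = y, dv = (-5*cos(4*y)) dy, so v = -5*sin(4*y)/4: now -5*y*sin(4*y)/4 + ∫(5*sin(4*y)/4) dy.
Step 2. Evaluate the standard form: now -5*y*sin(4*y)/4 - 5*cos(4*y)/16.
Answer: -5*y*sin(4*y)/4 - 5*cos(4*y)/16.


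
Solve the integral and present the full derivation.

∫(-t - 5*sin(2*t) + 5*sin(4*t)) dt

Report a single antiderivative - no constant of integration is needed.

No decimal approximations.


Step 1. Rewrite: now ∫(-t) dt + ∫(-5*sin(2*t)) dt + ∫(5*sin(4*t)) dt.
Step 2. Evaluate the standard form: now -t**2/2 + ∫(-5*sin(2*t)) dt + ∫(5*sin(4*t)) dt.
Step 3. Evaluate the standard form: now -t**2/2 + 5*cos(2*t)/2 + ∫(5*sin(4*t)) dt.
Step 4. Evaluate the standard form: now -t**2/2 + 5*cos(2*t)/2 - 5*cos(4*t)/4.
Answer: -t**2/2 + 5*cos(2*t)/2 - 5*cos(4*t)/4.


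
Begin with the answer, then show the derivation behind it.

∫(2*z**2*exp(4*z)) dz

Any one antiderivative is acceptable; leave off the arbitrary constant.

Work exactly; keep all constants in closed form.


The answer is z**2*exp(4*z)/2 - z*exp(4*z)/4 + exp(4*z)/16.
Step 1. Integrate ∫(2*z**2*exp(4*z)) dz by parts with u = z**2, dv = (2*exp(4*z)) dz, so v = exp(4*z)/2: now z**2*exp(4*z)/2 + ∫(-z*exp(4*z)) dz.
Step 2. Integrate ∫(-z*exp(4*z)) dz by parts with u = z, dv = (-exp(4*z)) dz, so v = -exp(4*z)/4: now z**2*exp(4*z)/2 - z*exp(4*z)/4 + ∫(exp(4*z)/4) dz.
Step 3. Evaluate the standard form: now z**2*exp(4*z)/2 - z*exp(4*z)/4 + exp(4*z)/16.
Answer: z**2*exp(4*z)/2 - z*exp(4*z)/4 + exp(4*z)/16.


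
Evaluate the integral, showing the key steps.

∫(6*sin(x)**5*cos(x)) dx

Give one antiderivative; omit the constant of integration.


Step 1. Substitute u = sin(x), turning ∫(6*sin(x)**5*cos(x)) dx into ∫(6*u**5) du: now ∫(6*u**5) du.
Step 2. Evaluate the standard form: now u**6.
Step 3. Substitute back u = sin(x): now sin(x)**6.
Answer: sin(x)**6.


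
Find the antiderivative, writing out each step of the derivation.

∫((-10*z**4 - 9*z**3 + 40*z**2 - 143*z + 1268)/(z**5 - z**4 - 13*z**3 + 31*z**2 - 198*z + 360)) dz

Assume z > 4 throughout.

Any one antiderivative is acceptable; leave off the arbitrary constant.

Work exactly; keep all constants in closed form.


Step 1. Decompose ∫((-10*z**4 - 9*z**3 + 40*z**2 - 143*z + 1268)/(z**5 - z**4 - 13*z**3 + 31*z**2 - 198*z + 360)) dz by partial fractions, (-10*z**4 - 9*z**3 + 40*z**2 - 143*z + 1268)/(z**5 - z**4 - 13*z**3 + 31*z**2 - 198*z + 360) = 2/(z**2 + 9) - 1/(z + 5) - 5/(z - 2) - 4/(z - 4): now ∫(-4/(z - 4)) dz + ∫(-5/(z - 2)) dz + ∫(-1/(z + 5)) dz + ∫(2/(z**2 + 9)) dz.
Step 2. Evaluate the standard form [assuming z > -5]: now -log(z + 5) + ∫(-4/(z - 4)) dz + ∫(-5/(z - 2)) dz + ∫(2/(z**2 + 9)) dz.
Step 3. Evaluate the standard form [assuming z > 2]: now -5*log(z - 2) - log(z + 5) + ∫(-4/(z - 4)) dz + ∫(2/(z**2 + 9)) dz.
Step 4. Evaluate the standard form [assuming z > 4]: now -4*log(z - 4) - 5*log(z - 2) - log(z + 5) + ∫(2/(z**2 + 9)) dz.
Step 5. Evaluate the standard form: now -4*log(z - 4) - 5*log(z - 2) - log(z + 5) + 2*atan(z/3)/3.
Answer: -4*log(z - 4) - 5*log(z - 2) - log(z + 5) + 2*atan(z/3)/3.


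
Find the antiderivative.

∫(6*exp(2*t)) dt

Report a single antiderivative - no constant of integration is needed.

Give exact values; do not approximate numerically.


Answer: 3*exp(2*t).


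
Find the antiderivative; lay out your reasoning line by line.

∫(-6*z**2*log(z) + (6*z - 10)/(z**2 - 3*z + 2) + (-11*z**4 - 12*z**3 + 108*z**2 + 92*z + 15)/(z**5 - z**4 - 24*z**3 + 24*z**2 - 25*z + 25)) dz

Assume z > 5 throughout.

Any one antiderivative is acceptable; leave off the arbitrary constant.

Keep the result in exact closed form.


Step 1. Rewrite: now ∫(-6*z**2*log(z)) dz + ∫((6*z - 10)/(z**2 - 3*z + 2)) dz + ∫((-11*z**4 - 12*z**3 + 108*z**2 + 92*z + 15)/(z**5 - z**4 - 24*z**3 + 24*z**2 - 25*z + 25)) dz.
Step 2. Decompose ∫((-11*z**4 - 12*z**3 + 108*z**2 + 92*z + 15)/(z**5 - z**4 - 24*z**3 + 24*z**2 - 25*z + 25)) dz by partial fractions, (-11*z**4 - 12*z**3 + 108*z**2 + 92*z + 15)/(z**5 - z**4 - 24*z**3 + 24*z**2 - 25*z + 25) = -4/(z**2 + 1) - 2/(z + 5) - 4/(z - 1) - 5/(z - 5): now ∫(-6*z**2*log(z)) dz + ∫((6*z - 10)/(z**2 - 3*z + 2)) dz + ∫(-5/(z - 5)) dz + ∫(-4/(z - 1)) dz + ∫(-2/(z + 5)) dz + ∫(-4/(z**2 + 1)) dz.
Step 3. Evaluate the standard form [assuming z > 5]: now -5*log(z - 5) + ∫(-6*z**2*log(z)) dz + ∫((6*z - 10)/(z**2 - 3*z + 2)) dz + ∫(-4/(z - 1)) dz + ∫(-2/(z + 5)) dz + ∫(-4/(z**2 + 1)) dz.
Step 4. Evaluate the standard form [assuming z > 1]: now -5*log(z - 5) - 4*log(z - 1) + ∫(-6*z**2*log(z)) dz + ∫((6*z - 10)/(z**2 - 3*z + 2)) dz + ∫(-2/(z + 5)) dz + ∫(-4/(z**2 + 1)) dz.
Step 5. Evaluate the standard form [assuming z > -5]: now -5*log(z - 5) - 4*log(z - 1) - 2*log(z + 5) + ∫(-6*z**2*log(z)) dz + ∫((6*z - 10)/(z**2 - 3*z + 2)) dz + ∫(-4/(z**2 + 1)) dz.
Step 6. Evaluate the standard form: now -5*log(z - 5) - 4*log(z - 1) - 2*log(z + 5) - 4*atan(z) + ∫(-6*z**2*log(z)) dz + ∫((6*z - 10)/(z**2 - 3*z + 2)) dz.
Step 7. Decompose ∫((6*z - 10)/(z**2 - 3*z + 2)) dz by partial fractions, (6*z - 10)/(z**2 - 3*z + 2) = 4/(z - 1) + 2/(z - 2): now -5*log(z - 5) - 4*log(z - 1) - 2*log(z + 5) - 4*atan(z) + ∫(-6*z**2*log(z)) dz + ∫(2/(z - 2)) dz + ∫(4/(z - 1)) dz.
Step 8. Evaluate the standard form [assuming z > 2]: now -5*log(z - 5) + 2*log(z - 2) - 4*log(z - 1) - 2*log(z + 5) - 4*atan(z) + ∫(-6*z**2*log(z)) dz + ∫(4/(z - 1)) dz.
Step 9. Evaluate the standard form [assuming z > 1]: now -5*log(z - 5) + 2*log(z - 2) - 2*log(z + 5) - 4*atan(z) + ∫(-6*z**2*log(z)) dz.
Step 10. Integrate ∫(-6*z**2*log(z)) dz by parts with u = log(z), dv = (-6*z**2) dz, so v = -2*z**3 [assuming z > 0]: now -2*z**3*log(z) - 5*log(z - 5) + 2*log(z - 2) - 2*log(z + 5) - 4*atan(z) + ∫(2*z**2) dz.
Step 11. Evaluate the standard form: now -2*z**3*log(z) + 2*z**3/3 - 5*log(z - 5) + 2*log(z - 2) - 2*log(z + 5) - 4*atan(z).
Answer: -2*z**3*log(z) + 2*z**3/3 - 5*log(z - 5) + 2*log(z - 2) - 2*log(z + 5) - 4*atan(z).


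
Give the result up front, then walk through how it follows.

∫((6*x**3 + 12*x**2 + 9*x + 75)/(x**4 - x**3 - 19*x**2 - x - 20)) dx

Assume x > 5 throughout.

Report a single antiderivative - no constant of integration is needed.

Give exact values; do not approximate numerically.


The answer is 5*log(x - 5) + log(x + 4) - 3*atan(x).
Step 1. Decompose ∫((6*x**3 + 12*x**2 + 9*x + 75)/(x**4 - x**3 - 19*x**2 - x - 20)) dx by partial fractions, (6*x**3 + 12*x**2 + 9*x + 75)/(x**4 - x**3 - 19*x**2 - x - 20) = -3/(x**2 + 1) + 1/(x + 4) + 5/(x - 5): now ∫(5/(x - 5)) dx + ∫(1/(x + 4)) dx + ∫(-3/(x**2 + 1)) dx.
Step 2. Evaluate the standard form [assuming x > -4]: now log(x + 4) + ∫(5/(x - 5)) dx + ∫(-3/(x**2 + 1)) dx.
Step 3. Evaluate the standard form [assuming x > 5]: now 5*log(x - 5) + log(x + 4) + ∫(-3/(x**2 + 1)) dx.
Step 4. Evaluate the standard form: now 5*log(x - 5) + log(x + 4) - 3*atan(x).
Answer: 5*log(x - 5) + log(x + 4) - 3*atan(x).


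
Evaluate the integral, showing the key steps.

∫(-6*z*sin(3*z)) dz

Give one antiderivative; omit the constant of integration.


Step 1. Integrate ∫(-6*z*sin(3*z)) dz by parts with u = z, dv = (-6*sin(3*z)) dz, so v = 2*cos(3*z): now 2*z*cos(3*z) + ∫(-2*cos(3*z)) dz.
Step 2. Evaluate the standard form: now 2*z*cos(3*z) - 2*sin(3*z)/3.
Answer: 2*z*cos(3*z) - 2*sin(3*z)/3.


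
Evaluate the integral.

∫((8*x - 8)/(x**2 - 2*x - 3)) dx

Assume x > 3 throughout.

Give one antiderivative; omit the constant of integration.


Answer: 4*log(x - 3) + 4*log(x + 1).


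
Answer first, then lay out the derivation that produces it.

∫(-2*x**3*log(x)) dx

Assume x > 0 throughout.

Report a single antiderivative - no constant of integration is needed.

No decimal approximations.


The answer is -x**4*log(x)/2 + x**4/8.
Step 1. Integrate ∫(-2*x**3*log(x)) dx by parts with u = log(x), dv = (-2*x**3) dx, so v = -x**4/2 [assuming x > 0]: now -x**4*log(x)/2 + ∫(x**3/2) dx.
Step 2. Evaluate the standard form: now -x**4*log(x)/2 + x**4/8.
Answer: -x**4*log(x)/2 + x**4/8.


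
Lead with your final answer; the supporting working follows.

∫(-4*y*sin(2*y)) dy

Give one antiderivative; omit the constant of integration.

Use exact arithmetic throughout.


The answer is 2*y*cos(2*y) - sin(2*y).
Step 1. Integrate ∫(-4*y*sin(2*y)) dy by parts with u = y, dv = (-4*sin(2*y)) dy, so v = 2*cos(2*y): now 2*y*cos(2*y) + ∫(-2*cos(2*y)) dy.
Step 2. Evaluate the standard form: now 2*y*cos(2*y) - sin(2*y).
Answer: 2*y*cos(2*y) - sin(2*y).


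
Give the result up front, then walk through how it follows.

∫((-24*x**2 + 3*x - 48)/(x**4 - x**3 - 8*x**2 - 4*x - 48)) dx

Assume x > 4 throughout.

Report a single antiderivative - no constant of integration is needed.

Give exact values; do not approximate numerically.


The answer is -3*log(x - 4) + 3*log(x + 3) - 3*atan(x/2)/2.
Step 1. Decompose ∫((-24*x**2 + 3*x - 48)/(x**4 - x**3 - 8*x**2 - 4*x - 48)) dx by partial fractions, (-24*x**2 + 3*x - 48)/(x**4 - x**3 - 8*x**2 - 4*x - 48) = -3/(x**2 + 4) + 3/(x + 3) - 3/(x - 4): now ∫(-3/(x - 4)) dx + ∫(3/(x + 3)) dx + ∫(-3/(x**2 + 4)) dx.
Step 2. Evaluate the standard form [assuming x > 4]: now -3*log(x - 4) + ∫(3/(x + 3)) dx + ∫(-3/(x**2 + 4)) dx.
Step 3. Evaluate the standard form [assuming x > -3]: now -3*log(x - 4) + 3*log(x + 3) + ∫(-3/(x**2 + 4)) dx.
Step 4. Evaluate the standard form: now -3*log(x - 4) + 3*log(x + 3) - 3*atan(x/2)/2.
Answer: -3*log(x - 4) + 3*log(x + 3) - 3*atan(x/2)/2.


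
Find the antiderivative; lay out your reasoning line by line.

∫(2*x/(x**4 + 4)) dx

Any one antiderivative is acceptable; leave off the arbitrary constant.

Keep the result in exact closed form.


Step 1. Substitute u = x**2, turning ∫(2*x/(x**4 + 4)) dx into ∫(1/(u**2 + 4)) du: now ∫(1/(u**2 + 4)) du.
Step 2. Evaluate the standard form: now atan(u/2)/2.
Step 3. Substitute back u = x**2: now atan(x**2/2)/2.
Answer: atan(x**2/2)/2.


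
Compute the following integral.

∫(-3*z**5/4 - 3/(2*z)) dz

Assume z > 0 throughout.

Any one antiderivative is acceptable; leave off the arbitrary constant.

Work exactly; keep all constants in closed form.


Answer: -z**6/8 - 3*log(z)/2.


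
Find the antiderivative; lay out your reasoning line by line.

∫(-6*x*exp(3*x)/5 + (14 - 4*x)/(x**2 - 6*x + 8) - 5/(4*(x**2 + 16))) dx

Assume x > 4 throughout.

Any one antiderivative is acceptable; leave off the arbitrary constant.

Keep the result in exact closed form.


Step 1. Rewrite: now ∫(-6*x*exp(3*x)/5) dx + ∫((14 - 4*x)/(x**2 - 6*x + 8)) dx + ∫(-5/(4*(x**2 + 16))) dx.
Step 2. Integrate ∫(-6*x*exp(3*x)/5) dx by parts with u = x, dv = (-6*exp(3*x)/5) dx, so v = -2*exp(3*x)/5: now -2*x*exp(3*x)/5 + ∫((14 - 4*x)/(x**2 - 6*x + 8)) dx + ∫(-5/(4*(x**2 + 16))) dx + ∫(2*exp(3*x)/5) dx.
Step 3. Evaluate the standard form: now -2*x*exp(3*x)/5 + 2*exp(3*x)/15 + ∫((14 - 4*x)/(x**2 - 6*x + 8)) dx + ∫(-5/(4*(x**2 + 16))) dx.
Step 4. Decompose ∫((14 - 4*x)/(x**2 - 6*x + 8)) dx by partial fractions, (14 - 4*x)/(x**2 - 6*x + 8) = -3/(x - 2) - 1/(x - 4): now -2*x*exp(3*x)/5 + 2*exp(3*x)/15 + ∫(-1/(x - 4)) dx + ∫(-3/(x - 2)) dx + ∫(-5/(4*(x**2 + 16))) dx.
Step 5. Evaluate the standard form [assuming x > 2]: now -2*x*exp(3*x)/5 + 2*exp(3*x)/15 - 3*log(x - 2) + ∫(-1/(x - 4)) dx + ∫(-5/(4*(x**2 + 16))) dx.
Step 6. Evaluate the standard form [assuming x > 4]: now -2*x*exp(3*x)/5 + 2*exp(3*x)/15 - log(x - 4) - 3*log(x - 2) + ∫(-5/(4*(x**2 + 16))) dx.
Step 7. Evaluate the standard form: now -2*x*exp(3*x)/5 + 2*exp(3*x)/15 - log(x - 4) - 3*log(x - 2) - 5*atan(x/4)/16.
Answer: -2*x*exp(3*x)/5 + 2*exp(3*x)/15 - log(x - 4) - 3*log(x - 2) - 5*atan(x/4)/16.


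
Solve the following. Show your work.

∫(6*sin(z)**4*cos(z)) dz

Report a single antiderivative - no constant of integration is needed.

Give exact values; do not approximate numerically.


Step 1. Substitute u = sin(z), turning ∫(6*sin(z)**4*cos(z)) dz into ∫(6*u**4) du: now ∫(6*u**4) du.
Step 2. Evaluate the standard form: now 6*u**5/5.
Step 3. Substitute back u = sin(z): now 6*sin(z)**5/5.
Answer: 6*sin(z)**5/5.


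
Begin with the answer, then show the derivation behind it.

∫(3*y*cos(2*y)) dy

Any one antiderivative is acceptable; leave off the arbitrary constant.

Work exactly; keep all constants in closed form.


The answer is 3*y*sin(2*y)/2 + 3*cos(2*y)/4.
Step 1. Integrate ∫(3*y*cos(2*y)) dy by parts with u = y, dv = (3*cos(2*y)) dy, so v = 3*sin(2*y)/2: now 3*y*sin(2*y)/2 + ∫(-3*sin(2*y)/2) dy.
Step 2. Evaluate the standard form: now 3*y*sin(2*y)/2 + 3*cos(2*y)/4.
Answer: 3*y*sin(2*y)/2 + 3*cos(2*y)/4.


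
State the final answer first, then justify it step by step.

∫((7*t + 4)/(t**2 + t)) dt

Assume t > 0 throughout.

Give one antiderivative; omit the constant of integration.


The answer is 4*log(t) + 3*log(t + 1).
Step 1. Decompose ∫((7*t + 4)/(t**2 + t)) dt by partial fractions, (7*t + 4)/(t**2 + t) = 3/(t + 1) + 4/t: now ∫(4/t) dt + ∫(3/(t + 1)) dt.
Step 2. Evaluate the standard form [assuming t > 0]: now 4*log(t) + ∫(3/(t + 1)) dt.
Step 3. Evaluate the standard form [assuming t > -1]: now 4*log(t) + 3*log(t + 1).
Answer: 4*log(t) + 3*log(t + 1).


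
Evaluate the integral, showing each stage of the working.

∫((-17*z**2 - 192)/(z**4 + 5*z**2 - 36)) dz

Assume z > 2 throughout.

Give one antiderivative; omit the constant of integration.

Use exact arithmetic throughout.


Step 1. Decompose ∫((-17*z**2 - 192)/(z**4 + 5*z**2 - 36)) dz by partial fractions, (-17*z**2 - 192)/(z**4 + 5*z**2 - 36) = 3/(z**2 + 9) + 5/(z + 2) - 5/(z - 2): now ∫(-5/(z - 2)) dz + ∫(5/(z + 2)) dz + ∫(3/(z**2 + 9)) dz.
Step 2. Evaluate the standard form [assuming z > 2]: now -5*log(z - 2) + ∫(5/(z + 2)) dz + ∫(3/(z**2 + 9)) dz.
Step 3. Evaluate the standard form [assuming z > -2]: now -5*log(z - 2) + 5*log(z + 2) + ∫(3/(z**2 + 9)) dz.
Step 4. Evaluate the standard form: now -5*log(z - 2) + 5*log(z + 2) + atan(z/3).
Answer: -5*log(z - 2) + 5*log(z + 2) + atan(z/3).


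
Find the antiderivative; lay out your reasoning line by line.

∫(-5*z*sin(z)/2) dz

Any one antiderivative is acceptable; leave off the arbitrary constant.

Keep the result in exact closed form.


Step 1. Integrate ∫(-5*z*sin(z)/2) dz by parts with u = z, dv = (-5*sin(z)/2) dz, so v = 5*cos(z)/2: now 5*z*cos(z)/2 + ∫(-5*cos(z)/2) dz.
Step 2. Evaluate the standard form: now 5*z*cos(z)/2 - 5*sin(z)/2.
Answer: 5*z*cos(z)/2 - 5*sin(z)/2.


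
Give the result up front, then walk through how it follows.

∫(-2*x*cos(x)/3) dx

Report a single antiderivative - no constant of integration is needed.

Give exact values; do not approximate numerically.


The answer is -2*x*sin(x)/3 - 2*cos(x)/3.
Step 1. Integrate ∫(-2*x*cos(x)/3) dx by parts with u = x, dv = (-2*cos(x)/3) dx, so v = -2*sin(x)/3: now -2*x*sin(x)/3 + ∫(2*sin(x)/3) dx.
Step 2. Evaluate the standard form: now -2*x*sin(x)/3 - 2*cos(x)/3.
Answer: -2*x*sin(x)/3 - 2*cos(x)/3.


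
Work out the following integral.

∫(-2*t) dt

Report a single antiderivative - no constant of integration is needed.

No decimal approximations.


Answer: -t**2.


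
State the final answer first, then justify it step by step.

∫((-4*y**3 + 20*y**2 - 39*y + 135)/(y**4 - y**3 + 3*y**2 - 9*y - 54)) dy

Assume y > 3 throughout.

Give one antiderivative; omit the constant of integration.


The answer is log(y - 3) - 5*log(y + 2) + atan(y/3).
Step 1. Decompose ∫((-4*y**3 + 20*y**2 - 39*y + 135)/(y**4 - y**3 + 3*y**2 - 9*y - 54)) dy by partial fractions, (-4*y**3 + 20*y**2 - 39*y + 135)/(y**4 - y**3 + 3*y**2 - 9*y - 54) = 3/(y**2 + 9) - 5/(y + 2) + 1/(y - 3): now ∫(1/(y - 3)) dy + ∫(-5/(y + 2)) dy + ∫(3/(y**2 + 9)) dy.
Step 2. Evaluate the standard form [assuming y > -2]: now -5*log(y + 2) + ∫(1/(y - 3)) dy + ∫(3/(y**2 + 9)) dy.
Step 3. Evaluate the standard form [assuming y > 3]: now log(y - 3) - 5*log(y + 2) + ∫(3/(y**2 + 9)) dy.
Step 4. Evaluate the standard form: now log(y - 3) - 5*log(y + 2) + atan(y/3).
Answer: log(y - 3) - 5*log(y + 2) + atan(y/3).


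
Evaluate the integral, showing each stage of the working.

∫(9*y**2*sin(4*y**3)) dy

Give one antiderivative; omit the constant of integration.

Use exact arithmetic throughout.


Step 1. Substitute u = y**3, turning ∫(9*y**2*sin(4*y**3)) dy into ∫(3*sin(4*u)) du: now ∫(3*sin(4*u)) du.
Step 2. Evaluate the standard form: now -3*cos(4*u)/4.
Step 3. Substitute back u = y**3: now -3*cos(4*y**3)/4.
Answer: -3*cos(4*y**3)/4.


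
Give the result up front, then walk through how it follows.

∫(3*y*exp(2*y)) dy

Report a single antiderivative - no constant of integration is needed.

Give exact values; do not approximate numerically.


The answer is 3*y*exp(2*y)/2 - 3*exp(2*y)/4.
Step 1. Integrate ∫(3*y*exp(2*y)) dy by parts with u = y, dv = (3*exp(2*y)) dy, so v = 3*exp(2*y)/2: now 3*y*exp(2*y)/2 + ∫(-3*exp(2*y)/2) dy.
Step 2. Evaluate the standard form: now 3*y*exp(2*y)/2 - 3*exp(2*y)/4.
Answer: 3*y*exp(2*y)/2 - 3*exp(2*y)/4.


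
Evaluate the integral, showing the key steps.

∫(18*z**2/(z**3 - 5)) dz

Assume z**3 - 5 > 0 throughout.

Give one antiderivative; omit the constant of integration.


Step 1. Substitute u = z**3 - 5, turning ∫(18*z**2/(z**3 - 5)) dz into ∫(6/u) du: now ∫(6/u) du.
Step 2. Evaluate the standard form [assuming u > 0]: now 6*log(u).
Step 3. Substitute back u = z**3 - 5: now 6*log(z**3 - 5).
Answer: 6*log(z**3 - 5).


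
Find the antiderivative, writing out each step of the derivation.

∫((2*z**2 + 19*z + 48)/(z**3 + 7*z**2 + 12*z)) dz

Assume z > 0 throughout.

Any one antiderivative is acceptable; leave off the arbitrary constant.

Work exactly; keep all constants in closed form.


Step 1. Decompose ∫((2*z**2 + 19*z + 48)/(z**3 + 7*z**2 + 12*z)) dz by partial fractions, (2*z**2 + 19*z + 48)/(z**3 + 7*z**2 + 12*z) = 1/(z + 4) - 3/(z + 3) + 4/z: now ∫(4/z) dz + ∫(-3/(z + 3)) dz + ∫(1/(z + 4)) dz.
Step 2. Evaluate the standard form [assuming z > -3]: now -3*log(z + 3) + ∫(4/z) dz + ∫(1/(z + 4)) dz.
Step 3. Evaluate the standard form [assuming z > -4]: now -3*log(z + 3) + log(z + 4) + ∫(4/z) dz.
Step 4. Evaluate the standard form [assuming z > 0]: now 4*log(z) - 3*log(z + 3) + log(z + 4).
Answer: 4*log(z) - 3*log(z + 3) + log(z + 4).


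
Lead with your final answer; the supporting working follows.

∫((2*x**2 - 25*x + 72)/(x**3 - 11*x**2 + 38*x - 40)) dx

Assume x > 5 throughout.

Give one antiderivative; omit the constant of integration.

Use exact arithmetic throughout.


The answer is -log(x - 5) - 2*log(x - 4) + 5*log(x - 2).
Step 1. Decompose ∫((2*x**2 - 25*x + 72)/(x**3 - 11*x**2 + 38*x - 40)) dx by partial fractions, (2*x**2 - 25*x + 72)/(x**3 - 11*x**2 + 38*x - 40) = 5/(x - 2) - 2/(x - 4) - 1/(x - 5): now ∫(-1/(x - 5)) dx + ∫(-2/(x - 4)) dx + ∫(5/(x - 2)) dx.
Step 2. Evaluate the standard form [assuming x > 2]: now 5*log(x - 2) + ∫(-1/(x - 5)) dx + ∫(-2/(x - 4)) dx.
Step 3. Evaluate the standard form [assuming x > 4]: now -2*log(x - 4) + 5*log(x - 2) + ∫(-1/(x - 5)) dx.
Step 4. Evaluate the standard form [assuming x > 5]: now -log(x - 5) - 2*log(x - 4) + 5*log(x - 2).
Answer: -log(x - 5) - 2*log(x - 4) + 5*log(x - 2).


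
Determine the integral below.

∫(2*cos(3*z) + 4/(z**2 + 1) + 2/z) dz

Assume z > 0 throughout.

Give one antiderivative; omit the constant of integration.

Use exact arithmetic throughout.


Answer: 2*log(z) + 2*sin(3*z)/3 + 4*atan(z).


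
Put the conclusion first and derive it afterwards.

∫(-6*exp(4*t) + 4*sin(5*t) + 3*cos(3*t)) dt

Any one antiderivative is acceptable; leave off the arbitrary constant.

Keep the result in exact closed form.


The answer is -3*exp(4*t)/2 + sin(3*t) - 4*cos(5*t)/5.
Step 1. Rewrite: now ∫(-6*exp(4*t)) dt + ∫(4*sin(5*t)) dt + ∫(3*cos(3*t)) dt.
Step 2. Evaluate the standard form: now -3*exp(4*t)/2 + ∫(4*sin(5*t)) dt + ∫(3*cos(3*t)) dt.
Step 3. Evaluate the standard form: now -3*exp(4*t)/2 + sin(3*t) + ∫(4*sin(5*t)) dt.
Step 4. Evaluate the standard form: now -3*exp(4*t)/2 + sin(3*t) - 4*cos(5*t)/5.
Answer: -3*exp(4*t)/2 + sin(3*t) - 4*cos(5*t)/5.


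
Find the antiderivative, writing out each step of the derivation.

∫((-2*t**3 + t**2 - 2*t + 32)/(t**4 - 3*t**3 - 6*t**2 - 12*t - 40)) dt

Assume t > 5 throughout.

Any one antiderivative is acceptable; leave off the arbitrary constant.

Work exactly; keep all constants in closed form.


Step 1. Decompose ∫((-2*t**3 + t**2 - 2*t + 32)/(t**4 - 3*t**3 - 6*t**2 - 12*t - 40)) dt by partial fractions, (-2*t**3 + t**2 - 2*t + 32)/(t**4 - 3*t**3 - 6*t**2 - 12*t - 40) = -2/(t**2 + 4) - 1/(t + 2) - 1/(t - 5): now ∫(-1/(t - 5)) dt + ∫(-1/(t + 2)) dt + ∫(-2/(t**2 + 4)) dt.
Step 2. Evaluate the standard form [assuming t > 5]: now -log(t - 5) + ∫(-1/(t + 2)) dt + ∫(-2/(t**2 + 4)) dt.
Step 3. Evaluate the standard form [assuming t > -2]: now -log(t - 5) - log(t + 2) + ∫(-2/(t**2 + 4)) dt.
Step 4. Evaluate the standard form: now -log(t - 5) - log(t + 2) - atan(t/2).
Answer: -log(t - 5) - log(t + 2) - atan(t/2).


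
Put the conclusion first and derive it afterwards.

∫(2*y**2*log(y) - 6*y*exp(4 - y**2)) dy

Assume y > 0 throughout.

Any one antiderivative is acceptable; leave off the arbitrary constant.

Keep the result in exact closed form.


The answer is 2*y**3*log(y)/3 - 2*y**3/9 + 3*exp(4 - y**2).
Step 1. Rewrite: now ∫(-6*y*exp(4 - y**2)) dy + ∫(2*y**2*log(y)) dy.
Step 2. Integrate ∫(2*y**2*log(y)) dy by parts with u = log(y), dv = (2*y**2) dy, so v = 2*y**3/3 [assuming y > 0]: now 2*y**3*log(y)/3 + ∫(-2*y**2/3) dy + ∫(-6*y*exp(4 - y**2)) dy.
Step 3. Evaluate the standard form: now 2*y**3*log(y)/3 - 2*y**3/9 + ∫(-6*y*exp(4 - y**2)) dy.
Step 4. Substitute u = y**2 - 4, turning ∫(-6*y*exp(4 - y**2)) dy into ∫(-3*exp(-u)) du: now 2*y**3*log(y)/3 - 2*y**3/9 + ∫(-3*exp(-u)) du.
Step 5. Evaluate the standard form: now 2*y**3*log(y)/3 - 2*y**3/9 + 3*exp(-u).
Step 6. Substitute back u = y**2 - 4: now 2*y**3*log(y)/3 - 2*y**3/9 + 3*exp(4 - y**2).
Answer: 2*y**3*log(y)/3 - 2*y**3/9 + 3*exp(4 - y**2).


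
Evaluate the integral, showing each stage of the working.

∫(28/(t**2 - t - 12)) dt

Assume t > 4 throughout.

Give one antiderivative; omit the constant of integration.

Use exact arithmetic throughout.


Step 1. Decompose ∫(28/(t**2 - t - 12)) dt by partial fractions, 28/(t**2 - t - 12) = -4/(t + 3) + 4/(t - 4): now ∫(4/(t - 4)) dt + ∫(-4/(t + 3)) dt.
Step 2. Evaluate the standard form [assuming t > 4]: now 4*log(t - 4) + ∫(-4/(t + 3)) dt.
Step 3. Evaluate the standard form [assuming t > -3]: now 4*log(t - 4) - 4*log(t + 3).
Answer: 4*log(t - 4) - 4*log(t + 3).


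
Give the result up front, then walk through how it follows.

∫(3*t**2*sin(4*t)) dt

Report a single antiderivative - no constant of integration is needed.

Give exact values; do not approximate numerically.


The answer is -3*t**2*cos(4*t)/4 + 3*t*sin(4*t)/8 + 3*cos(4*t)/32.
Step 1. Integrate ∫(3*t**2*sin(4*t)) dt by parts with u = t**2, dv = (3*sin(4*t)) dt, so v = -3*cos(4*t)/4: now -3*t**2*cos(4*t)/4 + ∫(3*t*cos(4*t)/2) dt.
Step 2. Integrate ∫(3*t*cos(4*t)/2) dt by parts with u = t, dv = (3*cos(4*t)/2) dt, so v = 3*sin(4*t)/8: now -3*t**2*cos(4*t)/4 + 3*t*sin(4*t)/8 + ∫(-3*sin(4*t)/8) dt.
Step 3. Evaluate the standard form: now -3*t**2*cos(4*t)/4 + 3*t*sin(4*t)/8 + 3*cos(4*t)/32.
Answer: -3*t**2*cos(4*t)/4 + 3*t*sin(4*t)/8 + 3*cos(4*t)/32.
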